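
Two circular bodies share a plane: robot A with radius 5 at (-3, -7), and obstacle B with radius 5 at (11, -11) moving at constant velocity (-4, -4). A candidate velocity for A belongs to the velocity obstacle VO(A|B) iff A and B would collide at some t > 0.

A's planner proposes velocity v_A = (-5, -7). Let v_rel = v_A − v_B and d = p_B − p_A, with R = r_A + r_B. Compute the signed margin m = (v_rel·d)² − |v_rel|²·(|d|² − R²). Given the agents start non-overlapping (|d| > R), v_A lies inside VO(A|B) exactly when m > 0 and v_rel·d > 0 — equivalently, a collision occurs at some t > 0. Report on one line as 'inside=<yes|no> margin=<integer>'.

d = (14, -4),  |d|² = 212;  R = 5+5 = 10,  c = 212−10² = 112
v_rel = (-1, -3),  |v_rel|² = 10;  v_rel·d = (-1)·(14) + (-3)·(-4) = -2
10·t² + 4·t + 112 = 0  ⇒  m = (-2)² − 10·112 = -1116
m = -1116 < 0,  v_rel·d = -2 < 0  ⇒  outside

inside=no margin=-1116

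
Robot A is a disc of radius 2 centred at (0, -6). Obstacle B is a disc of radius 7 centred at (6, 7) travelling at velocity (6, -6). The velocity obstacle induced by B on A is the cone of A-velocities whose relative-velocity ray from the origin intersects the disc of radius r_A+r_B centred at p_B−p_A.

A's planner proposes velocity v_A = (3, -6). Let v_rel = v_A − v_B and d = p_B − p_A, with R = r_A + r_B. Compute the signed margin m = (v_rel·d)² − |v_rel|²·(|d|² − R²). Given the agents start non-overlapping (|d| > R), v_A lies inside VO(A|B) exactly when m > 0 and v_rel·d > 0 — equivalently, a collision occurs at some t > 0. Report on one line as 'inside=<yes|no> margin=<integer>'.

d = (6, 13),  |d|² = 205;  R = 2+7 = 9,  c = 205−9² = 124
v_rel = (-3, 0),  |v_rel|² = 9;  v_rel·d = (-3)·(6) + (0)·(13) = -18
9·t² + 36·t + 124 = 0  ⇒  m = (-18)² − 9·124 = -792
m = -792 < 0,  v_rel·d = -18 < 0  ⇒  outside

inside=no margin=-792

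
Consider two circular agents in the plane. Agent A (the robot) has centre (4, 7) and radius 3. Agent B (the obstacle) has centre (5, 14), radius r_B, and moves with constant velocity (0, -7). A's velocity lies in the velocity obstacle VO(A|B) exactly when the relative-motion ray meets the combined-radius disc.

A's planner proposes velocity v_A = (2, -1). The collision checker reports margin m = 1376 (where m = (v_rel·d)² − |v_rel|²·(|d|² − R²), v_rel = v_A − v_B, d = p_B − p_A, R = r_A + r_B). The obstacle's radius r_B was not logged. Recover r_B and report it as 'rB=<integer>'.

m = 1376
d = (1, 7);  v_rel = (2, 6),  |v_rel|² = 40
v_rel×d = (2)·(7) − (6)·(1) = 8
since m = R²·40 − 8²:  R² = (64 + 1376) / 40 = 36
R = √36 = 6  ⇒  r_B = 6 − 3 = 3

rB=3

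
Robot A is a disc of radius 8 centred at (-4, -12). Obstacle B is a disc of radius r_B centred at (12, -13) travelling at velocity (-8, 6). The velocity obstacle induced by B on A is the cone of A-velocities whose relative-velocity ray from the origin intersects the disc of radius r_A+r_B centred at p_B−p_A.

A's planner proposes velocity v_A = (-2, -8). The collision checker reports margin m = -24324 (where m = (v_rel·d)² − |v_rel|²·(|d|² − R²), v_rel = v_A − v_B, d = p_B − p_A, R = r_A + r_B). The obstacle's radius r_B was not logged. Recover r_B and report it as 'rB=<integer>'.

m = -24324
d = (16, -1);  v_rel = (6, -14),  |v_rel|² = 232
v_rel×d = (6)·(-1) − (-14)·(16) = 218
since m = R²·232 − 218²:  R² = (47524 + -24324) / 232 = 100
R = √100 = 10  ⇒  r_B = 10 − 8 = 2

rB=2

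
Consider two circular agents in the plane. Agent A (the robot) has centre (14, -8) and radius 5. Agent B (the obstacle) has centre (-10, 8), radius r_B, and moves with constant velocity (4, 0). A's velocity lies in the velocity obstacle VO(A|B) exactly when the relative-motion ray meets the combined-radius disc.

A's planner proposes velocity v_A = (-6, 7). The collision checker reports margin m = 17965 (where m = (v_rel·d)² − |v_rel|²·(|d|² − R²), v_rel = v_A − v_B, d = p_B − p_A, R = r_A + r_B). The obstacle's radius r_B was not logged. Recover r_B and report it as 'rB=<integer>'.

m = 17965
d = (-24, 16);  v_rel = (-10, 7),  |v_rel|² = 149
v_rel×d = (-10)·(16) − (7)·(-24) = 8
since m = R²·149 − 8²:  R² = (64 + 17965) / 149 = 121
R = √121 = 11  ⇒  r_B = 11 − 5 = 6

rB=6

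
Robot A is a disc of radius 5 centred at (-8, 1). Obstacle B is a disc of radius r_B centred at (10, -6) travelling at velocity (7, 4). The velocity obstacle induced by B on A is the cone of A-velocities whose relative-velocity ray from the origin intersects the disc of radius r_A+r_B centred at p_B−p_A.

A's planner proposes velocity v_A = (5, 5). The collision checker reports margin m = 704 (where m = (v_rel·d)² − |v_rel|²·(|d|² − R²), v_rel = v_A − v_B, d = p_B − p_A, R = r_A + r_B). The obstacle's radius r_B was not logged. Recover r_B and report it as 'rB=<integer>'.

m = 704
d = (18, -7);  v_rel = (-2, 1),  |v_rel|² = 5
v_rel×d = (-2)·(-7) − (1)·(18) = -4
since m = R²·5 − (-4)²:  R² = (16 + 704) / 5 = 144
R = √144 = 12  ⇒  r_B = 12 − 5 = 7

rB=7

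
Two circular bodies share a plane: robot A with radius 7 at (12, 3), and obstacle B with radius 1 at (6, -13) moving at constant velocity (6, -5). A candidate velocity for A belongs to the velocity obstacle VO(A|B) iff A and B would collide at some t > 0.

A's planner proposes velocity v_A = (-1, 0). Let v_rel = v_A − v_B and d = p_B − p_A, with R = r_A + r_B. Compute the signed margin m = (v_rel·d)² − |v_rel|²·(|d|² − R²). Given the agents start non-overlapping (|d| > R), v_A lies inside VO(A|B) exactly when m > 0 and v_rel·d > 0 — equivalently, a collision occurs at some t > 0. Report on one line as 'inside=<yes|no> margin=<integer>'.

d = (-6, -16),  |d|² = 292;  R = 7+1 = 8,  c = 292−8² = 228
v_rel = (-7, 5),  |v_rel|² = 74;  v_rel·d = (-7)·(-6) + (5)·(-16) = -38
74·t² + 76·t + 228 = 0  ⇒  m = (-38)² − 74·228 = -15428
m = -15428 < 0,  v_rel·d = -38 < 0  ⇒  outside

inside=no margin=-15428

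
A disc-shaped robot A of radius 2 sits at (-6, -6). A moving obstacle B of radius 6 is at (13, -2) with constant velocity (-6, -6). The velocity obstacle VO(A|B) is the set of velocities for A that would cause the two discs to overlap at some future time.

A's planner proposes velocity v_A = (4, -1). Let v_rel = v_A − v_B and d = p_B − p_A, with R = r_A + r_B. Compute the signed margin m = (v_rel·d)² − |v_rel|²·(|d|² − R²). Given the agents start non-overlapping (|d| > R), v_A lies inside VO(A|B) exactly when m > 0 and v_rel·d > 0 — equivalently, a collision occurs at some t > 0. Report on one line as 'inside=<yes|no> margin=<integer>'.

d = (19, 4),  |d|² = 377;  R = 2+6 = 8,  c = 377−8² = 313
v_rel = (10, 5),  |v_rel|² = 125;  v_rel·d = (10)·(19) + (5)·(4) = 210
125·t² − 420·t + 313 = 0  ⇒  m = 210² − 125·313 = 4975
m = 4975 > 0,  v_rel·d = 210 > 0  ⇒  inside

inside=yes margin=4975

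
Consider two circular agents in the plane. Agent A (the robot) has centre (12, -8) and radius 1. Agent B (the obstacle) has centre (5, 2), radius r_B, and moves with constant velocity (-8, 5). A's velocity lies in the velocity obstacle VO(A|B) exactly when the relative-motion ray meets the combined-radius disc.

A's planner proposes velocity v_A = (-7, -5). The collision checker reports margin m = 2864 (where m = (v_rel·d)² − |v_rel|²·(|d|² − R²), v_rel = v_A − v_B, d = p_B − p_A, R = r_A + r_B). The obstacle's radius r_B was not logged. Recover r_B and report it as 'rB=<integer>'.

m = 2864
d = (-7, 10);  v_rel = (1, -10),  |v_rel|² = 101
v_rel×d = (1)·(10) − (-10)·(-7) = -60
since m = R²·101 − (-60)²:  R² = (3600 + 2864) / 101 = 64
R = √64 = 8  ⇒  r_B = 8 − 1 = 7

rB=7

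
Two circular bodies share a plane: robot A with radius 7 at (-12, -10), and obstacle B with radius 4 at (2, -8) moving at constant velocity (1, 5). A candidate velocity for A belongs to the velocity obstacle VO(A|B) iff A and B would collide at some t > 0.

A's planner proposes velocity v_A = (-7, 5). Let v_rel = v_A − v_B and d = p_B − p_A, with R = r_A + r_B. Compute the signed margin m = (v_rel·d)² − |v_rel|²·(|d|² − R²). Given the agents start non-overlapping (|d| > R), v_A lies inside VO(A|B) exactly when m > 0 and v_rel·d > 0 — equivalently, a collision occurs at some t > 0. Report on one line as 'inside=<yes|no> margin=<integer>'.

d = (14, 2),  |d|² = 200;  R = 7+4 = 11,  c = 200−11² = 79
v_rel = (-8, 0),  |v_rel|² = 64;  v_rel·d = (-8)·(14) + (0)·(2) = -112
64·t² + 224·t + 79 = 0  ⇒  m = (-112)² − 64·79 = 7488
m = 7488 > 0,  v_rel·d = -112 < 0  ⇒  outside

inside=no margin=7488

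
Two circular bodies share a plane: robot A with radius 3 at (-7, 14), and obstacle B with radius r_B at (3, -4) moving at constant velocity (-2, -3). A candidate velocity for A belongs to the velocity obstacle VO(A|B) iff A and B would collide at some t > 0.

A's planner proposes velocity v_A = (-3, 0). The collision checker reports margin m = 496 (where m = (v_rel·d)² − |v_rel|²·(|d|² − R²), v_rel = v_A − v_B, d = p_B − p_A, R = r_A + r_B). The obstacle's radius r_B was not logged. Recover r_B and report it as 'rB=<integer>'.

m = 496
d = (10, -18);  v_rel = (-1, 3),  |v_rel|² = 10
v_rel×d = (-1)·(-18) − (3)·(10) = -12
since m = R²·10 − (-12)²:  R² = (144 + 496) / 10 = 64
R = √64 = 8  ⇒  r_B = 8 − 3 = 5

rB=5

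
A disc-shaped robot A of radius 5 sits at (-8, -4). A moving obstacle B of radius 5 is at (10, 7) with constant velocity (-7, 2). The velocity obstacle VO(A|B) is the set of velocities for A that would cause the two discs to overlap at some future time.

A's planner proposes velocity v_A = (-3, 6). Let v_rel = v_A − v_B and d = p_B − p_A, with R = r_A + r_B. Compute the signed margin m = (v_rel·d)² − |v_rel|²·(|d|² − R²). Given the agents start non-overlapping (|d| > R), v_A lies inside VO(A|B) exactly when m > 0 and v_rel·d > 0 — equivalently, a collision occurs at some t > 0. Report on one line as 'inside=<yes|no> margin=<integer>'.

d = (18, 11),  |d|² = 445;  R = 5+5 = 10,  c = 445−10² = 345
v_rel = (4, 4),  |v_rel|² = 32;  v_rel·d = (4)·(18) + (4)·(11) = 116
32·t² − 232·t + 345 = 0  ⇒  m = 116² − 32·345 = 2416
m = 2416 > 0,  v_rel·d = 116 > 0  ⇒  inside

inside=yes margin=2416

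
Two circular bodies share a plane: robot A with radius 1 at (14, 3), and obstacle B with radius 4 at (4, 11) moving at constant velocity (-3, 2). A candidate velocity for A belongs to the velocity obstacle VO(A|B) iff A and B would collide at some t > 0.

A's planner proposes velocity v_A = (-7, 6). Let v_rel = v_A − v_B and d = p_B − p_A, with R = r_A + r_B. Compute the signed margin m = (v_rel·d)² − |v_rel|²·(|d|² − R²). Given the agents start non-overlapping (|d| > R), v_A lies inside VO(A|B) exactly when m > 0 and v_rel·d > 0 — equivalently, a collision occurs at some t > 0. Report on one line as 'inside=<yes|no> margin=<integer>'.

d = (-10, 8),  |d|² = 164;  R = 1+4 = 5,  c = 164−5² = 139
v_rel = (-4, 4),  |v_rel|² = 32;  v_rel·d = (-4)·(-10) + (4)·(8) = 72
32·t² − 144·t + 139 = 0  ⇒  m = 72² − 32·139 = 736
m = 736 > 0,  v_rel·d = 72 > 0  ⇒  inside

inside=yes margin=736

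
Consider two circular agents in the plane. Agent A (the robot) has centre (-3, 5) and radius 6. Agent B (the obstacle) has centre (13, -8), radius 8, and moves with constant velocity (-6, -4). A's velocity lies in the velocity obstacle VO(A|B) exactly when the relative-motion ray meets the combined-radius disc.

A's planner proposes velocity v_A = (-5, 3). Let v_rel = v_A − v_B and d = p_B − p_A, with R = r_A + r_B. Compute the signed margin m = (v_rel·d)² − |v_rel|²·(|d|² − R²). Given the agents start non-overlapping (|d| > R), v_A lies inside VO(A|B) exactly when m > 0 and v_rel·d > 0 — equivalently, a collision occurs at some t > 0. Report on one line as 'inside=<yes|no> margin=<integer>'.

d = (16, -13),  |d|² = 425;  R = 6+8 = 14,  c = 425−14² = 229
v_rel = (1, 7),  |v_rel|² = 50;  v_rel·d = (1)·(16) + (7)·(-13) = -75
50·t² + 150·t + 229 = 0  ⇒  m = (-75)² − 50·229 = -5825
m = -5825 < 0,  v_rel·d = -75 < 0  ⇒  outside

inside=no margin=-5825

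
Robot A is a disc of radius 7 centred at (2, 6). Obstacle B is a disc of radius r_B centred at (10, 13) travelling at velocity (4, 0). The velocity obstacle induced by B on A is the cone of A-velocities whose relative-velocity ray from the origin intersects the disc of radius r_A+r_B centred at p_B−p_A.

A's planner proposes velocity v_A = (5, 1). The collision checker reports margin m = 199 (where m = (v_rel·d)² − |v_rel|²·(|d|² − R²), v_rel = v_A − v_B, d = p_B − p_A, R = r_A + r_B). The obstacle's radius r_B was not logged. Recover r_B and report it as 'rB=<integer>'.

m = 199
d = (8, 7);  v_rel = (1, 1),  |v_rel|² = 2
v_rel×d = (1)·(7) − (1)·(8) = -1
since m = R²·2 − (-1)²:  R² = (1 + 199) / 2 = 100
R = √100 = 10  ⇒  r_B = 10 − 7 = 3

rB=3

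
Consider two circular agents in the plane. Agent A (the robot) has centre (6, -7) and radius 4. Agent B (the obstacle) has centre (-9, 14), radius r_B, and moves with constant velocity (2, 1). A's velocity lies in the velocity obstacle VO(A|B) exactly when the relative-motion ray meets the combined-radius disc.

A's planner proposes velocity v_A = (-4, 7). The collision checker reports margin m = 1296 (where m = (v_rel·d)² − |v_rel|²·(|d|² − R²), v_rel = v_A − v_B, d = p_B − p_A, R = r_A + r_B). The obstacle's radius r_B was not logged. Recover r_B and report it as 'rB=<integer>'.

m = 1296
d = (-15, 21);  v_rel = (-6, 6),  |v_rel|² = 72
v_rel×d = (-6)·(21) − (6)·(-15) = -36
since m = R²·72 − (-36)²:  R² = (1296 + 1296) / 72 = 36
R = √36 = 6  ⇒  r_B = 6 − 4 = 2

rB=2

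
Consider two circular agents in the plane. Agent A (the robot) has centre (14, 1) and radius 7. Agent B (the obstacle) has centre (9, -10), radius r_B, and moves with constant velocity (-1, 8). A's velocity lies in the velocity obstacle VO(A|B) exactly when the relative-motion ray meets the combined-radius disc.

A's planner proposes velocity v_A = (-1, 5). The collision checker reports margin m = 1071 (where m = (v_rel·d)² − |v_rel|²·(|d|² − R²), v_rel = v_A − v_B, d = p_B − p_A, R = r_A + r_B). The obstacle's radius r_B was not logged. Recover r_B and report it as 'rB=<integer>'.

m = 1071
d = (-5, -11);  v_rel = (0, -3),  |v_rel|² = 9
v_rel×d = (0)·(-11) − (-3)·(-5) = -15
since m = R²·9 − (-15)²:  R² = (225 + 1071) / 9 = 144
R = √144 = 12  ⇒  r_B = 12 − 7 = 5

rB=5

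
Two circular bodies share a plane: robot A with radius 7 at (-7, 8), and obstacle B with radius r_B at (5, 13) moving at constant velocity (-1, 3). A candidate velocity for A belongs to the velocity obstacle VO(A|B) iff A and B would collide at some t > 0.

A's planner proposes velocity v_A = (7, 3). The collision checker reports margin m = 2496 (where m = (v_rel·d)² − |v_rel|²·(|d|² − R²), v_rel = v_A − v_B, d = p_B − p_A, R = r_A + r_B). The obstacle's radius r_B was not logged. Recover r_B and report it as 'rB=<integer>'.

m = 2496
d = (12, 5);  v_rel = (8, 0),  |v_rel|² = 64
v_rel×d = (8)·(5) − (0)·(12) = 40
since m = R²·64 − 40²:  R² = (1600 + 2496) / 64 = 64
R = √64 = 8  ⇒  r_B = 8 − 7 = 1

rB=1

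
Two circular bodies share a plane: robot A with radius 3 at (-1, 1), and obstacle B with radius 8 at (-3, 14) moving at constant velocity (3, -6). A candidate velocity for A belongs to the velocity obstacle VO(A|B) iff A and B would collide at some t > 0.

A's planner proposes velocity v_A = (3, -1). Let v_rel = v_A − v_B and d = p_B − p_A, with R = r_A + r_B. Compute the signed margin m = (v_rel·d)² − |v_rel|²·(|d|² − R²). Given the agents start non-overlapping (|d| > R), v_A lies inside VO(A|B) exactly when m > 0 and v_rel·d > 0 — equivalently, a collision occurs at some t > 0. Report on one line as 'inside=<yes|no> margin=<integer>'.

d = (-2, 13),  |d|² = 173;  R = 3+8 = 11,  c = 173−11² = 52
v_rel = (0, 5),  |v_rel|² = 25;  v_rel·d = (0)·(-2) + (5)·(13) = 65
25·t² − 130·t + 52 = 0  ⇒  m = 65² − 25·52 = 2925
m = 2925 > 0,  v_rel·d = 65 > 0  ⇒  inside

inside=yes margin=2925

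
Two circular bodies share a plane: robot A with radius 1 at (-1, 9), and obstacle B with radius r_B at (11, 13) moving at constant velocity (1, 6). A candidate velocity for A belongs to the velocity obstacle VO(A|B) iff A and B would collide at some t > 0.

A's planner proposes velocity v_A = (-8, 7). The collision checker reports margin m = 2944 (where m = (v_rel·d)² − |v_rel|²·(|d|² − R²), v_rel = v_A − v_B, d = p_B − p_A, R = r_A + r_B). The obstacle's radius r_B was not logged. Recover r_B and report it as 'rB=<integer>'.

m = 2944
d = (12, 4);  v_rel = (-9, 1),  |v_rel|² = 82
v_rel×d = (-9)·(4) − (1)·(12) = -48
since m = R²·82 − (-48)²:  R² = (2304 + 2944) / 82 = 64
R = √64 = 8  ⇒  r_B = 8 − 1 = 7

rB=7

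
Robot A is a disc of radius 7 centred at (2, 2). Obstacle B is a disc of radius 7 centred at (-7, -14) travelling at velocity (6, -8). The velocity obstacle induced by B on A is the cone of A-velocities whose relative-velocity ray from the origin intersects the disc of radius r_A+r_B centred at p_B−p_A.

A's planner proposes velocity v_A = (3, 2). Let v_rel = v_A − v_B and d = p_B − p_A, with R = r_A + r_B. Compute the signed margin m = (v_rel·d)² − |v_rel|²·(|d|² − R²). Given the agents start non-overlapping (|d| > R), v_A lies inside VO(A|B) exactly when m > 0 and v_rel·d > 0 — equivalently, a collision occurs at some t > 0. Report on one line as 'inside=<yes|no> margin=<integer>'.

d = (-9, -16),  |d|² = 337;  R = 7+7 = 14,  c = 337−14² = 141
v_rel = (-3, 10),  |v_rel|² = 109;  v_rel·d = (-3)·(-9) + (10)·(-16) = -133
109·t² + 266·t + 141 = 0  ⇒  m = (-133)² − 109·141 = 2320
m = 2320 > 0,  v_rel·d = -133 < 0  ⇒  outside

inside=no margin=2320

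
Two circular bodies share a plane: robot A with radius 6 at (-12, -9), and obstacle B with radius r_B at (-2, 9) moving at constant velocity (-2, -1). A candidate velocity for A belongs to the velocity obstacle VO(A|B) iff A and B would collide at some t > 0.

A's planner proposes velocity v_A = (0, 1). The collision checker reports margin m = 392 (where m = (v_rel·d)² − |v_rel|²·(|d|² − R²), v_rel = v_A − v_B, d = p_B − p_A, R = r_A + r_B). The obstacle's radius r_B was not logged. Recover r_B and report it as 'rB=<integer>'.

m = 392
d = (10, 18);  v_rel = (2, 2),  |v_rel|² = 8
v_rel×d = (2)·(18) − (2)·(10) = 16
since m = R²·8 − 16²:  R² = (256 + 392) / 8 = 81
R = √81 = 9  ⇒  r_B = 9 − 6 = 3

rB=3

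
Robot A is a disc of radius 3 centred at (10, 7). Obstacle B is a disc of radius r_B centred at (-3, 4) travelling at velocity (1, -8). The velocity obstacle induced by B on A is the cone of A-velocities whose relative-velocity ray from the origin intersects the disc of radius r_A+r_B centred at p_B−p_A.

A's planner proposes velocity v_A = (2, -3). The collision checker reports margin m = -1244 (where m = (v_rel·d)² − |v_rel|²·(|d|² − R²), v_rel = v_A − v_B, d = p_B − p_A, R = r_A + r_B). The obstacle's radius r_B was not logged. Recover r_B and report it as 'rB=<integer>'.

m = -1244
d = (-13, -3);  v_rel = (1, 5),  |v_rel|² = 26
v_rel×d = (1)·(-3) − (5)·(-13) = 62
since m = R²·26 − 62²:  R² = (3844 + -1244) / 26 = 100
R = √100 = 10  ⇒  r_B = 10 − 3 = 7

rB=7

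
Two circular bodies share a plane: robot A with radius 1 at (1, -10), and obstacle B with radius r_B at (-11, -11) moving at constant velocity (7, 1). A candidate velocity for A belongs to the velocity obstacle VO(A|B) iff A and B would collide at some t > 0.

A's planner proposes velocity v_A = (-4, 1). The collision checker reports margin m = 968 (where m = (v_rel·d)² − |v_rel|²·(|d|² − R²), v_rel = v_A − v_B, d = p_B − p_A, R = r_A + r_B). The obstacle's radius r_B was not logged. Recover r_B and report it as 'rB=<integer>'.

m = 968
d = (-12, -1);  v_rel = (-11, 0),  |v_rel|² = 121
v_rel×d = (-11)·(-1) − (0)·(-12) = 11
since m = R²·121 − 11²:  R² = (121 + 968) / 121 = 9
R = √9 = 3  ⇒  r_B = 3 − 1 = 2

rB=2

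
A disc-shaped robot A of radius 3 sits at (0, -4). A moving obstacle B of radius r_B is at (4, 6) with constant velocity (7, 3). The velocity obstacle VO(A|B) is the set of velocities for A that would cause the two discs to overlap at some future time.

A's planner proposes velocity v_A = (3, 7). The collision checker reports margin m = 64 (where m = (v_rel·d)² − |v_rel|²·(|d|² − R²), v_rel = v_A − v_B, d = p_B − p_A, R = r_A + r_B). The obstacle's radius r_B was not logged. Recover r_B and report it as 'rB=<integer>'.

m = 64
d = (4, 10);  v_rel = (-4, 4),  |v_rel|² = 32
v_rel×d = (-4)·(10) − (4)·(4) = -56
since m = R²·32 − (-56)²:  R² = (3136 + 64) / 32 = 100
R = √100 = 10  ⇒  r_B = 10 − 3 = 7

rB=7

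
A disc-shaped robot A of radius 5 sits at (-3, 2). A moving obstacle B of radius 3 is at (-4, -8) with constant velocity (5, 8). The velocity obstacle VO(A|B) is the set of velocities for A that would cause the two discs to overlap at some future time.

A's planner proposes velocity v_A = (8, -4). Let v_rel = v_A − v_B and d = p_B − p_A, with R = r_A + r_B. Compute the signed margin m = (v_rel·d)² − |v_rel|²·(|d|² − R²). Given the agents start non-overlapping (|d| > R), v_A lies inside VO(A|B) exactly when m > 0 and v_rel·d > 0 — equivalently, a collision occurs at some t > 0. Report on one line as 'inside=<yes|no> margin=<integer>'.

d = (-1, -10),  |d|² = 101;  R = 5+3 = 8,  c = 101−8² = 37
v_rel = (3, -12),  |v_rel|² = 153;  v_rel·d = (3)·(-1) + (-12)·(-10) = 117
153·t² − 234·t + 37 = 0  ⇒  m = 117² − 153·37 = 8028
m = 8028 > 0,  v_rel·d = 117 > 0  ⇒  inside

inside=yes margin=8028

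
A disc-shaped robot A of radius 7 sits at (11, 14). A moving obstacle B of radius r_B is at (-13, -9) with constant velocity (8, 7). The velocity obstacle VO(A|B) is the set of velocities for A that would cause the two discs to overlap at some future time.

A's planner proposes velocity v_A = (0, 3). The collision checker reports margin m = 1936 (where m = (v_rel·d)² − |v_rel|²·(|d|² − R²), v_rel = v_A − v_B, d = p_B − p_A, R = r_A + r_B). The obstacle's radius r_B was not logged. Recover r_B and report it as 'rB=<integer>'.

m = 1936
d = (-24, -23);  v_rel = (-8, -4),  |v_rel|² = 80
v_rel×d = (-8)·(-23) − (-4)·(-24) = 88
since m = R²·80 − 88²:  R² = (7744 + 1936) / 80 = 121
R = √121 = 11  ⇒  r_B = 11 − 7 = 4

rB=4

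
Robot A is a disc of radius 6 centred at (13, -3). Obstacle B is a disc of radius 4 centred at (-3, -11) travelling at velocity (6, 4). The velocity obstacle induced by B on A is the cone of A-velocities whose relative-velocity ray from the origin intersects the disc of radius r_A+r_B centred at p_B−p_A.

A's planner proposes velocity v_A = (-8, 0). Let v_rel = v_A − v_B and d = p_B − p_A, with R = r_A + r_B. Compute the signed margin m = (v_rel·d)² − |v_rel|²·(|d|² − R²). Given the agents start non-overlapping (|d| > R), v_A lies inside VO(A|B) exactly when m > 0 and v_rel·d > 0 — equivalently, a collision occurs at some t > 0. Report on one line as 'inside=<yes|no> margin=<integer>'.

d = (-16, -8),  |d|² = 320;  R = 6+4 = 10,  c = 320−10² = 220
v_rel = (-14, -4),  |v_rel|² = 212;  v_rel·d = (-14)·(-16) + (-4)·(-8) = 256
212·t² − 512·t + 220 = 0  ⇒  m = 256² − 212·220 = 18896
m = 18896 > 0,  v_rel·d = 256 > 0  ⇒  inside

inside=yes margin=18896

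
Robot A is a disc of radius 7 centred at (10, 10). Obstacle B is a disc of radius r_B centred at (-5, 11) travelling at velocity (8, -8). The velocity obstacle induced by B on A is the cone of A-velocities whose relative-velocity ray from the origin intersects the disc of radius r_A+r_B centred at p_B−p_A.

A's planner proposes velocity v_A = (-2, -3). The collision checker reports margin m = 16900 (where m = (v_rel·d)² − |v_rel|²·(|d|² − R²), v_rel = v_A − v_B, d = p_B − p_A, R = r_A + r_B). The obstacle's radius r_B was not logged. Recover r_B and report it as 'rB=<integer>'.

m = 16900
d = (-15, 1);  v_rel = (-10, 5),  |v_rel|² = 125
v_rel×d = (-10)·(1) − (5)·(-15) = 65
since m = R²·125 − 65²:  R² = (4225 + 16900) / 125 = 169
R = √169 = 13  ⇒  r_B = 13 − 7 = 6

rB=6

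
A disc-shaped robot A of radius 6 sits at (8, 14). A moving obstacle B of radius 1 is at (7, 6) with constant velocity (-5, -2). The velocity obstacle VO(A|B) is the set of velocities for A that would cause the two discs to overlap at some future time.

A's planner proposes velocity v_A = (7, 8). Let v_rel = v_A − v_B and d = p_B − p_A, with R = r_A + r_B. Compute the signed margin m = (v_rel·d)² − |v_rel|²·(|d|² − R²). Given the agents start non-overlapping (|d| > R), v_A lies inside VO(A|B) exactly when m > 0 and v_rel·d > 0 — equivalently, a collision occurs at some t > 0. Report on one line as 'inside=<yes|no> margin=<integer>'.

d = (-1, -8),  |d|² = 65;  R = 6+1 = 7,  c = 65−7² = 16
v_rel = (12, 10),  |v_rel|² = 244;  v_rel·d = (12)·(-1) + (10)·(-8) = -92
244·t² + 184·t + 16 = 0  ⇒  m = (-92)² − 244·16 = 4560
m = 4560 > 0,  v_rel·d = -92 < 0  ⇒  outside

inside=no margin=4560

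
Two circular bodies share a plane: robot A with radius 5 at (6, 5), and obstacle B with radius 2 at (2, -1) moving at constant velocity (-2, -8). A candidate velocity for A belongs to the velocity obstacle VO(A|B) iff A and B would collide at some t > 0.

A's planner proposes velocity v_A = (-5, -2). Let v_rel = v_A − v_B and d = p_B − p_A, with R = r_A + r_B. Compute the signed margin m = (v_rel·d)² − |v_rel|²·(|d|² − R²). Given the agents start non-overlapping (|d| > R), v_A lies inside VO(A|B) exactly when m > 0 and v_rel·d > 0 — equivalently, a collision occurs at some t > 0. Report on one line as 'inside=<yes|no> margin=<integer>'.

d = (-4, -6),  |d|² = 52;  R = 5+2 = 7,  c = 52−7² = 3
v_rel = (-3, 6),  |v_rel|² = 45;  v_rel·d = (-3)·(-4) + (6)·(-6) = -24
45·t² + 48·t + 3 = 0  ⇒  m = (-24)² − 45·3 = 441
m = 441 > 0,  v_rel·d = -24 < 0  ⇒  outside

inside=no margin=441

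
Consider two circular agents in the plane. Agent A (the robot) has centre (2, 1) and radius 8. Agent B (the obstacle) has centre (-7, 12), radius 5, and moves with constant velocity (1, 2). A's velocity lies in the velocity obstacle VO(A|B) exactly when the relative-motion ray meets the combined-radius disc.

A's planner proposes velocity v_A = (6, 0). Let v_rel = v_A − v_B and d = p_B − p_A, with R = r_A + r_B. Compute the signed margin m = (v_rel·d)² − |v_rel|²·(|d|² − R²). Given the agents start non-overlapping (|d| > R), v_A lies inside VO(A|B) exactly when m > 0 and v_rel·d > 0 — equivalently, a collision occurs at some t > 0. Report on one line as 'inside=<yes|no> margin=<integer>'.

d = (-9, 11),  |d|² = 202;  R = 8+5 = 13,  c = 202−13² = 33
v_rel = (5, -2),  |v_rel|² = 29;  v_rel·d = (5)·(-9) + (-2)·(11) = -67
29·t² + 134·t + 33 = 0  ⇒  m = (-67)² − 29·33 = 3532
m = 3532 > 0,  v_rel·d = -67 < 0  ⇒  outside

inside=no margin=3532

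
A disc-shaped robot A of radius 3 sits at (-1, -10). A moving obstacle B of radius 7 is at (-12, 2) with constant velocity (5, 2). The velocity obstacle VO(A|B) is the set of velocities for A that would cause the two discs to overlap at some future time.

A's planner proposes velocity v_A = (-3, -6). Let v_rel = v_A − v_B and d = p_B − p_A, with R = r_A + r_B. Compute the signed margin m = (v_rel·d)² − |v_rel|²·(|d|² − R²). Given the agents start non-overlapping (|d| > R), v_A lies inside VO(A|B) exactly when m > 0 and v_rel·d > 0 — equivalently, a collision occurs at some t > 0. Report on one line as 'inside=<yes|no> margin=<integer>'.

d = (-11, 12),  |d|² = 265;  R = 3+7 = 10,  c = 265−10² = 165
v_rel = (-8, -8),  |v_rel|² = 128;  v_rel·d = (-8)·(-11) + (-8)·(12) = -8
128·t² + 16·t + 165 = 0  ⇒  m = (-8)² − 128·165 = -21056
m = -21056 < 0,  v_rel·d = -8 < 0  ⇒  outside

inside=no margin=-21056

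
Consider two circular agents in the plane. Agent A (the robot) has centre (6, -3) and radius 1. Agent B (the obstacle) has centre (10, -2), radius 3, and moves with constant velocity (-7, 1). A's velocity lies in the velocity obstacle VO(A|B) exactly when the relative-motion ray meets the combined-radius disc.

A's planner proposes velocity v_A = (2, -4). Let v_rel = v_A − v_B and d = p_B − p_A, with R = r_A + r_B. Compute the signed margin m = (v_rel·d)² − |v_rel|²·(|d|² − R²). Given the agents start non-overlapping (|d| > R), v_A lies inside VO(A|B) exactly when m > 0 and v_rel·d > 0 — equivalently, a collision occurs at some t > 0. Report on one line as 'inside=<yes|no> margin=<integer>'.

d = (4, 1),  |d|² = 17;  R = 1+3 = 4,  c = 17−4² = 1
v_rel = (9, -5),  |v_rel|² = 106;  v_rel·d = (9)·(4) + (-5)·(1) = 31
106·t² − 62·t + 1 = 0  ⇒  m = 31² − 106·1 = 855
m = 855 > 0,  v_rel·d = 31 > 0  ⇒  inside

inside=yes margin=855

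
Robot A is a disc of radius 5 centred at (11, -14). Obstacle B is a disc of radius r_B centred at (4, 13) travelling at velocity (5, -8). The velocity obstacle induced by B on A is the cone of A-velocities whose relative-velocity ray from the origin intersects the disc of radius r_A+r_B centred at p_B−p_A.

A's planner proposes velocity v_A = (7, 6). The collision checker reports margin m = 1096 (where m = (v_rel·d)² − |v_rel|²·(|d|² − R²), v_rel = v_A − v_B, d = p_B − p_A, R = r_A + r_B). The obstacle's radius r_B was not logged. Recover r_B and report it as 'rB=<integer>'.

m = 1096
d = (-7, 27);  v_rel = (2, 14),  |v_rel|² = 200
v_rel×d = (2)·(27) − (14)·(-7) = 152
since m = R²·200 − 152²:  R² = (23104 + 1096) / 200 = 121
R = √121 = 11  ⇒  r_B = 11 − 5 = 6

rB=6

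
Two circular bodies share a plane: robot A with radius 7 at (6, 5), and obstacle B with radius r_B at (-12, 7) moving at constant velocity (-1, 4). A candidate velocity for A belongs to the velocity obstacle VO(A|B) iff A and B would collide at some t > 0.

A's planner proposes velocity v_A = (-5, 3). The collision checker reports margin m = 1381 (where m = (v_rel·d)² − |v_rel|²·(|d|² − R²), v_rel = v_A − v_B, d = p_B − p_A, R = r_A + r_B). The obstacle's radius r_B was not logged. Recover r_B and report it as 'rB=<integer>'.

m = 1381
d = (-18, 2);  v_rel = (-4, -1),  |v_rel|² = 17
v_rel×d = (-4)·(2) − (-1)·(-18) = -26
since m = R²·17 − (-26)²:  R² = (676 + 1381) / 17 = 121
R = √121 = 11  ⇒  r_B = 11 − 7 = 4

rB=4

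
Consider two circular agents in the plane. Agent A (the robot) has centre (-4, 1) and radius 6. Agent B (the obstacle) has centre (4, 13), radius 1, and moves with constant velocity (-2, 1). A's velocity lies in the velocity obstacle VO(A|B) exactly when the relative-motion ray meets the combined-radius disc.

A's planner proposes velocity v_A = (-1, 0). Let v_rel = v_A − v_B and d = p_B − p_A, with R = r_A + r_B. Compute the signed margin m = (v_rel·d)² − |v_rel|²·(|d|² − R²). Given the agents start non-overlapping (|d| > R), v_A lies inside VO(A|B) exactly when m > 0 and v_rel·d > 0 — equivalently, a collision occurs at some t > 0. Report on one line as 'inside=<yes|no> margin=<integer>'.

d = (8, 12),  |d|² = 208;  R = 6+1 = 7,  c = 208−7² = 159
v_rel = (1, -1),  |v_rel|² = 2;  v_rel·d = (1)·(8) + (-1)·(12) = -4
2·t² + 8·t + 159 = 0  ⇒  m = (-4)² − 2·159 = -302
m = -302 < 0,  v_rel·d = -4 < 0  ⇒  outside

inside=no margin=-302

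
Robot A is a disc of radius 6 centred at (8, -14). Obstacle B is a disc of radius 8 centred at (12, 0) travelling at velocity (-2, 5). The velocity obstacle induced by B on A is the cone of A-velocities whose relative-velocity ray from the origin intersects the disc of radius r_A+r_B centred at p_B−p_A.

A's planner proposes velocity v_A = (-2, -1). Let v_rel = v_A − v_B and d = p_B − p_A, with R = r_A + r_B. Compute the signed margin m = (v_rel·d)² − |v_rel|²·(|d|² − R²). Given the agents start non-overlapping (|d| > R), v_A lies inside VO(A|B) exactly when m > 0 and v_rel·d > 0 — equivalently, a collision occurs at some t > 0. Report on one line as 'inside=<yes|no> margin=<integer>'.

d = (4, 14),  |d|² = 212;  R = 6+8 = 14,  c = 212−14² = 16
v_rel = (0, -6),  |v_rel|² = 36;  v_rel·d = (0)·(4) + (-6)·(14) = -84
36·t² + 168·t + 16 = 0  ⇒  m = (-84)² − 36·16 = 6480
m = 6480 > 0,  v_rel·d = -84 < 0  ⇒  outside

inside=no margin=6480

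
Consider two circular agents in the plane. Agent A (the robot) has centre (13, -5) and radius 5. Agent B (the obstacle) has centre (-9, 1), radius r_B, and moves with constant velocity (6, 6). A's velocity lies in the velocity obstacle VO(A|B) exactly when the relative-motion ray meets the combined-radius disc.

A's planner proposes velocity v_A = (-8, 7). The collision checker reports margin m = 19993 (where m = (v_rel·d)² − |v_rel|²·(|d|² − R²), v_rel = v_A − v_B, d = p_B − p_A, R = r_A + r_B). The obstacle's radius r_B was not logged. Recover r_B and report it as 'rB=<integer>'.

m = 19993
d = (-22, 6);  v_rel = (-14, 1),  |v_rel|² = 197
v_rel×d = (-14)·(6) − (1)·(-22) = -62
since m = R²·197 − (-62)²:  R² = (3844 + 19993) / 197 = 121
R = √121 = 11  ⇒  r_B = 11 − 5 = 6

rB=6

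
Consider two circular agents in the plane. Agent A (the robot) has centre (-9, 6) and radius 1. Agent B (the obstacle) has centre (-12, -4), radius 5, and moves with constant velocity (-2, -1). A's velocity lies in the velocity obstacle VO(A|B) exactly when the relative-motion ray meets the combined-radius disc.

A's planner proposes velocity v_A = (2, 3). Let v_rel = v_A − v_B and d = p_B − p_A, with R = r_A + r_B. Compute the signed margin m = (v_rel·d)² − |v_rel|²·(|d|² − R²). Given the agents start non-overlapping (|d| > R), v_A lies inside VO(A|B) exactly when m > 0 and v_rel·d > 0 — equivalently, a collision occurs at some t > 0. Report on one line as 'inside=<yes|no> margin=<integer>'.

d = (-3, -10),  |d|² = 109;  R = 1+5 = 6,  c = 109−6² = 73
v_rel = (4, 4),  |v_rel|² = 32;  v_rel·d = (4)·(-3) + (4)·(-10) = -52
32·t² + 104·t + 73 = 0  ⇒  m = (-52)² − 32·73 = 368
m = 368 > 0,  v_rel·d = -52 < 0  ⇒  outside

inside=no margin=368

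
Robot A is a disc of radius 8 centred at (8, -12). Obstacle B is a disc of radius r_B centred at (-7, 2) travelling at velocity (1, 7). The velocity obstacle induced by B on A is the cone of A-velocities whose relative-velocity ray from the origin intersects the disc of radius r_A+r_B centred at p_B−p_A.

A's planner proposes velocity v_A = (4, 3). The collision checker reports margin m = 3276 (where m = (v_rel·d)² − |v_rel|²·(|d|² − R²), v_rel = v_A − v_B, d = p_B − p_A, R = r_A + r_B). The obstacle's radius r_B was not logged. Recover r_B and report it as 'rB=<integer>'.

m = 3276
d = (-15, 14);  v_rel = (3, -4),  |v_rel|² = 25
v_rel×d = (3)·(14) − (-4)·(-15) = -18
since m = R²·25 − (-18)²:  R² = (324 + 3276) / 25 = 144
R = √144 = 12  ⇒  r_B = 12 − 8 = 4

rB=4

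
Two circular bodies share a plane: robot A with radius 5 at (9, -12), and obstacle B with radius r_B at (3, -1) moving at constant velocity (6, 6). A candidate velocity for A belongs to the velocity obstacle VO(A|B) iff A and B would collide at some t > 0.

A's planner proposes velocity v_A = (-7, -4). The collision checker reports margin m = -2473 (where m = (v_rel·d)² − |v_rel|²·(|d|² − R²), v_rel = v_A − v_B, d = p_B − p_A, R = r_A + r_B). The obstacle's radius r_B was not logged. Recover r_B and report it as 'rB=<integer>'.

m = -2473
d = (-6, 11);  v_rel = (-13, -10),  |v_rel|² = 269
v_rel×d = (-13)·(11) − (-10)·(-6) = -203
since m = R²·269 − (-203)²:  R² = (41209 + -2473) / 269 = 144
R = √144 = 12  ⇒  r_B = 12 − 5 = 7

rB=7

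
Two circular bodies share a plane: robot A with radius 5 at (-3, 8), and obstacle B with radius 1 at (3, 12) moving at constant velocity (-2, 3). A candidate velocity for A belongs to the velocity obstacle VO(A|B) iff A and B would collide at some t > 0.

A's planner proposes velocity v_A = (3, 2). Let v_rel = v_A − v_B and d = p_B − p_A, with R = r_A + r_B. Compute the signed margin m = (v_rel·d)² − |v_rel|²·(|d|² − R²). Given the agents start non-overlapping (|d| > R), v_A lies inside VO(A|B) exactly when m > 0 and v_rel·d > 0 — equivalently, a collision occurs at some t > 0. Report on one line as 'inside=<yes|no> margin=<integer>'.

d = (6, 4),  |d|² = 52;  R = 5+1 = 6,  c = 52−6² = 16
v_rel = (5, -1),  |v_rel|² = 26;  v_rel·d = (5)·(6) + (-1)·(4) = 26
26·t² − 52·t + 16 = 0  ⇒  m = 26² − 26·16 = 260
m = 260 > 0,  v_rel·d = 26 > 0  ⇒  inside

inside=yes margin=260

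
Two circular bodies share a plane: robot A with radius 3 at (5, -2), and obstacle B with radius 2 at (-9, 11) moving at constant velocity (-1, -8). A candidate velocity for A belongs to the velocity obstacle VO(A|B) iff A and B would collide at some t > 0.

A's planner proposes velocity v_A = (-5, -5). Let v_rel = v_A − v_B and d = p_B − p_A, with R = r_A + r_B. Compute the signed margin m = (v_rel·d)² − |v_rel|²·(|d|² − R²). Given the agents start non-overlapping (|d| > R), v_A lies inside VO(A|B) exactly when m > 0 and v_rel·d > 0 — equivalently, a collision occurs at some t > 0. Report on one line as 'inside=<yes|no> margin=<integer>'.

d = (-14, 13),  |d|² = 365;  R = 3+2 = 5,  c = 365−5² = 340
v_rel = (-4, 3),  |v_rel|² = 25;  v_rel·d = (-4)·(-14) + (3)·(13) = 95
25·t² − 190·t + 340 = 0  ⇒  m = 95² − 25·340 = 525
m = 525 > 0,  v_rel·d = 95 > 0  ⇒  inside

inside=yes margin=525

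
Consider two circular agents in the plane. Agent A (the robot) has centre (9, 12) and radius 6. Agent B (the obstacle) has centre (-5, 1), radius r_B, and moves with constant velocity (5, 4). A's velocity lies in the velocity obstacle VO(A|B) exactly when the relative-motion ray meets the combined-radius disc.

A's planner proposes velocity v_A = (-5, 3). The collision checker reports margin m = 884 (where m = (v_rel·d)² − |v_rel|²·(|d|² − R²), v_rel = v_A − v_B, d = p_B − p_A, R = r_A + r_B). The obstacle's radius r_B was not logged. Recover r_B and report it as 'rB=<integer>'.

m = 884
d = (-14, -11);  v_rel = (-10, -1),  |v_rel|² = 101
v_rel×d = (-10)·(-11) − (-1)·(-14) = 96
since m = R²·101 − 96²:  R² = (9216 + 884) / 101 = 100
R = √100 = 10  ⇒  r_B = 10 − 6 = 4

rB=4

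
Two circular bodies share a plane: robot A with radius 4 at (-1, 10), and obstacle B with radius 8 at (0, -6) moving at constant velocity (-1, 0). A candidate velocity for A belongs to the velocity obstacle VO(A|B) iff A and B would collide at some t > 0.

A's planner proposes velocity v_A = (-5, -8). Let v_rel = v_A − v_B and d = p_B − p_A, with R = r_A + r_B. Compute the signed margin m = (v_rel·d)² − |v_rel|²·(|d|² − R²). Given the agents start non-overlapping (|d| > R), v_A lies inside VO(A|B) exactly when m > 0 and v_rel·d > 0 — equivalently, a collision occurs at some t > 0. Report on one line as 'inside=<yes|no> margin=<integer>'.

d = (1, -16),  |d|² = 257;  R = 4+8 = 12,  c = 257−12² = 113
v_rel = (-4, -8),  |v_rel|² = 80;  v_rel·d = (-4)·(1) + (-8)·(-16) = 124
80·t² − 248·t + 113 = 0  ⇒  m = 124² − 80·113 = 6336
m = 6336 > 0,  v_rel·d = 124 > 0  ⇒  inside

inside=yes margin=6336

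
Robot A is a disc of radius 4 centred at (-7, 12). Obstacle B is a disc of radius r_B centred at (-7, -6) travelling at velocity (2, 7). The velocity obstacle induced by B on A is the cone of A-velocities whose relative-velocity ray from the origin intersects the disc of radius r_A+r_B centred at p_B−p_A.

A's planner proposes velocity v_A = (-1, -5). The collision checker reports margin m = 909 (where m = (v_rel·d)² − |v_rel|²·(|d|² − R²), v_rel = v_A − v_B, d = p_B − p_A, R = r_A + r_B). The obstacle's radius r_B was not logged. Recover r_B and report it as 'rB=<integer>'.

m = 909
d = (0, -18);  v_rel = (-3, -12),  |v_rel|² = 153
v_rel×d = (-3)·(-18) − (-12)·(0) = 54
since m = R²·153 − 54²:  R² = (2916 + 909) / 153 = 25
R = √25 = 5  ⇒  r_B = 5 − 4 = 1

rB=1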